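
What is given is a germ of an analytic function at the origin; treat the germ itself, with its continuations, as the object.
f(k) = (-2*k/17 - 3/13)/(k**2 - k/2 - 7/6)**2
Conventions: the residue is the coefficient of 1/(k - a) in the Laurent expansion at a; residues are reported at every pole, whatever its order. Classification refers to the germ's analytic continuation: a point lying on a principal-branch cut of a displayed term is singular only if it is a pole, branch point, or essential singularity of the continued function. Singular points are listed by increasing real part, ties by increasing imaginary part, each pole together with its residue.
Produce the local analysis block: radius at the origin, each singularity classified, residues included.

Denominator factor (k**2 - k/2 - 7/6)^2: discriminant 59/12, real irrational roots 1/4 + (1/12)*sqrt(177) and 1/4 - (1/12)*sqrt(177); poles of order 2, moduli 1/4 + (1/12)*sqrt(177) and -1/4 + (1/12)*sqrt(177).
The radius of convergence is the smallest modulus among the singular points: -1/4 + (1/12)*sqrt(177).
The factor k**2 - k/2 - 7/6 splits as (k - a)(k - a') with a = 1/4 - (1/12)*sqrt(177), a' = 1/4 + (1/12)*sqrt(177). At the order-2 pole a set g(k) = (k - a)^2*f(k) = [-2*k/17 - 3/13] / (k - a')^2.
Order-2 pole: residue = g'(a); g'(1/4 - (1/12)*sqrt(177)) = -(2760/769301)*sqrt(177), so the residue is -(2760/769301)*sqrt(177).
The factor k**2 - k/2 - 7/6 splits as (k - a)(k - a') with a = 1/4 + (1/12)*sqrt(177), a' = 1/4 - (1/12)*sqrt(177). At the order-2 pole a set g(k) = (k - a)^2*f(k) = [-2*k/17 - 3/13] / (k - a')^2.
Order-2 pole: residue = g'(a); g'(1/4 + (1/12)*sqrt(177)) = (2760/769301)*sqrt(177), so the residue is (2760/769301)*sqrt(177).
List the singular points by increasing real part (a conjugate pair: the negative imaginary part first).

Radius of convergence at 0: -1/4 + (1/12)*sqrt(177).
At 1/4 - (1/12)*sqrt(177): a pole of order 2; residue -(2760/769301)*sqrt(177).
At 1/4 + (1/12)*sqrt(177): a pole of order 2; residue (2760/769301)*sqrt(177).


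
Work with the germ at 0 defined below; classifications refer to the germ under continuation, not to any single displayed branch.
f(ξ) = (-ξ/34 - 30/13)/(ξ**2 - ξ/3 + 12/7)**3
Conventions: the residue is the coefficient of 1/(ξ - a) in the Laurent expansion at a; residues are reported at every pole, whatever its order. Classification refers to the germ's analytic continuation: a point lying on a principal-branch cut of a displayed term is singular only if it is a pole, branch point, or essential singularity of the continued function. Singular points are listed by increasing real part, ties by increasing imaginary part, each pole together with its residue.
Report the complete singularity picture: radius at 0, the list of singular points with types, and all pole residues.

Radius of convergence at 0: (2/7)*sqrt(21).
At (1/6) - ((5/42)*sqrt(119))*i: a pole of order 3; residue -((73025631/6786081250)*sqrt(119))*i.
At (1/6) + ((5/42)*sqrt(119))*i: a pole of order 3; residue ((73025631/6786081250)*sqrt(119))*i.

Denominator factor (ξ**2 - ξ/3 + 12/7)^3: discriminant -425/63, complex-conjugate roots (1/6) + ((5/42)*sqrt(119))*i and (1/6) - ((5/42)*sqrt(119))*i; poles of order 3, moduli (2/7)*sqrt(21) and (2/7)*sqrt(21).
The radius of convergence is the smallest modulus among the singular points: (2/7)*sqrt(21).
The factor ξ**2 - ξ/3 + 12/7 splits as (ξ - a)(ξ - a') with a = (1/6) - ((5/42)*sqrt(119))*i, a' = (1/6) + ((5/42)*sqrt(119))*i. At the order-3 pole a set g(ξ) = (ξ - a)^3*f(ξ) = [-ξ/34 - 30/13] / (ξ - a')^3.
Order-3 pole: residue = g''(a)/2; g''((1/6) - ((5/42)*sqrt(119))*i) = -((73025631/3393040625)*sqrt(119))*i, so the residue is -((73025631/6786081250)*sqrt(119))*i.
The factor ξ**2 - ξ/3 + 12/7 splits as (ξ - a)(ξ - a') with a = (1/6) + ((5/42)*sqrt(119))*i, a' = (1/6) - ((5/42)*sqrt(119))*i. At the order-3 pole a set g(ξ) = (ξ - a)^3*f(ξ) = [-ξ/34 - 30/13] / (ξ - a')^3.
Order-3 pole: residue = g''(a)/2; g''((1/6) + ((5/42)*sqrt(119))*i) = ((73025631/3393040625)*sqrt(119))*i, so the residue is ((73025631/6786081250)*sqrt(119))*i.
List the singular points by increasing real part (a conjugate pair: the negative imaginary part first).


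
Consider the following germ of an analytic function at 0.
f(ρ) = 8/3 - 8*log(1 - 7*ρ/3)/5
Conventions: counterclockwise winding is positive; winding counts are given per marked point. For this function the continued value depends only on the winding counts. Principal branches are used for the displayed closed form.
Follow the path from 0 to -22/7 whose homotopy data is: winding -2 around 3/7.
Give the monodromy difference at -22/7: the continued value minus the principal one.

The rational part is single-valued and drops out of the difference; each branch term changes only by its own monodromy.
(-8/5)*log(1 - ρ/(3/7)): each positive loop around 3/7 adds 2*pi*i to the log, so winding -2 contributes (-8/5)*(-2)*2*pi*i = (32/5)*pi*i.
Summing the contributions at ρ = -22/7 gives (32/5)*pi*i.

Continued minus principal equals (32/5)*pi*i.


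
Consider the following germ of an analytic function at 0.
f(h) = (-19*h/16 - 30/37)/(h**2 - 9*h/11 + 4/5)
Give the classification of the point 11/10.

Denominator factors: h**2 - 9*h/11 + 4/5 = 111/100 at h = 11/10 — none vanishes.
So the germ continues analytically to 11/10.

The point is a regular point.


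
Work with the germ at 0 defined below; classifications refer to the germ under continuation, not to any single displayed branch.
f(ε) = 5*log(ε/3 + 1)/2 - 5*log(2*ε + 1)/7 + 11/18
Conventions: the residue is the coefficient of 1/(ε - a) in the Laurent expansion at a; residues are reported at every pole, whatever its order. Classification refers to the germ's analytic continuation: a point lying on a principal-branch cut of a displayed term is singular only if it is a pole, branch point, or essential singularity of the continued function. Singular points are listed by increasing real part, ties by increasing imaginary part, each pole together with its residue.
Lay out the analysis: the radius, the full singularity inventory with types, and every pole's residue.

Branch term (-5/7)*log(1 - ε/(-1/2)): its argument vanishes at ε = -1/2, a logarithmic branch point, modulus 1/2.
Branch term (5/2)*log(1 - ε/(-3)): its argument vanishes at ε = -3, a logarithmic branch point, modulus 3.
The radius of convergence is the smallest modulus among the singular points: 1/2.
List the singular points by increasing real part (a conjugate pair: the negative imaginary part first).

Radius of convergence at 0: 1/2.
At -3: a logarithmic branch point.
At -1/2: a logarithmic branch point.


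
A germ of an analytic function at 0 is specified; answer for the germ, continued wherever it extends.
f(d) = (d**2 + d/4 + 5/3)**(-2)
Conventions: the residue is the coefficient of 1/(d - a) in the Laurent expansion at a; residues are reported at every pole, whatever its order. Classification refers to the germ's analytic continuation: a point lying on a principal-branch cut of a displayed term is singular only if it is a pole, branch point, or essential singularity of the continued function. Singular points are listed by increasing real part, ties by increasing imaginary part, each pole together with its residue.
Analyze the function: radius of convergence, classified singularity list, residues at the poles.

Radius of convergence at 0: (1/3)*sqrt(15).
At (-1/8) - ((1/24)*sqrt(951))*i: a pole of order 2; residue ((384/100489)*sqrt(951))*i.
At (-1/8) + ((1/24)*sqrt(951))*i: a pole of order 2; residue -((384/100489)*sqrt(951))*i.

Denominator factor (d**2 + d/4 + 5/3)^2: discriminant -317/48, complex-conjugate roots (-1/8) + ((1/24)*sqrt(951))*i and (-1/8) - ((1/24)*sqrt(951))*i; poles of order 2, moduli (1/3)*sqrt(15) and (1/3)*sqrt(15).
The radius of convergence is the smallest modulus among the singular points: (1/3)*sqrt(15).
The factor d**2 + d/4 + 5/3 splits as (d - a)(d - a') with a = (-1/8) - ((1/24)*sqrt(951))*i, a' = (-1/8) + ((1/24)*sqrt(951))*i. At the order-2 pole a set g(d) = (d - a)^2*f(d) = [1] / (d - a')^2.
Order-2 pole: residue = g'(a); g'((-1/8) - ((1/24)*sqrt(951))*i) = ((384/100489)*sqrt(951))*i, so the residue is ((384/100489)*sqrt(951))*i.
The factor d**2 + d/4 + 5/3 splits as (d - a)(d - a') with a = (-1/8) + ((1/24)*sqrt(951))*i, a' = (-1/8) - ((1/24)*sqrt(951))*i. At the order-2 pole a set g(d) = (d - a)^2*f(d) = [1] / (d - a')^2.
Order-2 pole: residue = g'(a); g'((-1/8) + ((1/24)*sqrt(951))*i) = -((384/100489)*sqrt(951))*i, so the residue is -((384/100489)*sqrt(951))*i.
List the singular points by increasing real part (a conjugate pair: the negative imaginary part first).


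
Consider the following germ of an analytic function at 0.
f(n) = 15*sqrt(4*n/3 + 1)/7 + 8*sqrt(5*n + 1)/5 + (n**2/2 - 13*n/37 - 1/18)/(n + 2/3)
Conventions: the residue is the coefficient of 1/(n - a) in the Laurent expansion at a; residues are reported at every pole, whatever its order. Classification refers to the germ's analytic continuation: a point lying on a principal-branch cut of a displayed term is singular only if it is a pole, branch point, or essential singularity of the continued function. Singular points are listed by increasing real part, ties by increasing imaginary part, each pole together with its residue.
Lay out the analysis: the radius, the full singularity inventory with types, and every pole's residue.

Denominator factor (n + 2/3): pole of order 1 at -2/3, modulus 2/3.
Branch term (15/7)*sqrt(1 - n/(-3/4)): its argument vanishes at n = -3/4, a square-root branch point, modulus 3/4.
Branch term (8/5)*sqrt(1 - n/(-1/5)): its argument vanishes at n = -1/5, a square-root branch point, modulus 1/5.
The radius of convergence is the smallest modulus among the singular points: 1/5.
The branch terms are analytic at -2/3 and contribute nothing to the residue; only the rational part matters.
At the order-1 pole -2/3 set g(n) = (n - (-2/3))*(rational part) = n**2/2 - 13*n/37 - 1/18.
Simple pole: residue = g(a) at a = -2/3, which is 89/222.
List the singular points by increasing real part (a conjugate pair: the negative imaginary part first).

Radius of convergence at 0: 1/5.
At -3/4: an algebraic (square-root) branch point.
At -2/3: a pole of order 1; residue 89/222.
At -1/5: an algebraic (square-root) branch point.


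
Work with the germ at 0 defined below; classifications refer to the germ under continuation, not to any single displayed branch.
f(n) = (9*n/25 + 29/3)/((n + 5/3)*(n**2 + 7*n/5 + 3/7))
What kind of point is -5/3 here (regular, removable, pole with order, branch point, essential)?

The point is a pole of order 1.

The denominator factor n + 5/3 vanishes at -5/3 and appears to the power 1; the numerator there equals 136/15, nonzero, and no other factor vanishes.
Hence a pole whose order is the multiplicity, 1.


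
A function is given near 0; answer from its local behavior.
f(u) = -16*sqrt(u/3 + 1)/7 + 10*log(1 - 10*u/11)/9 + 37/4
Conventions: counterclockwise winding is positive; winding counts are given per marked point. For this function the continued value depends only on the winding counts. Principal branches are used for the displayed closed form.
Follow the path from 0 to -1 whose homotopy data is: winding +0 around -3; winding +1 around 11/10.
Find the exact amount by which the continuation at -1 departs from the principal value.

Continued minus principal equals (20/9)*pi*i.

The rational part is single-valued and drops out of the difference; each branch term changes only by its own monodromy.
(-16/7)*sqrt(1 - u/(-3)): winding +0 is even, the square root returns to the same sheet, contribution 0.
(10/9)*log(1 - u/(11/10)): each positive loop around 11/10 adds 2*pi*i to the log, so winding +1 contributes (10/9)*(1)*2*pi*i = (20/9)*pi*i.
Summing the contributions at u = -1 gives (20/9)*pi*i.


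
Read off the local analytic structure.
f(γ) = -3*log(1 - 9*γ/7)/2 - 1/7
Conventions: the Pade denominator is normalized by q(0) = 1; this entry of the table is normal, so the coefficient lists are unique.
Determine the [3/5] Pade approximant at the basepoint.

Taylor coefficients needed (expand at 0): a_0 = -1/7, a_1 = 27/14, a_2 = 243/196, a_3 = 729/686, a_4 = 19683/19208, a_5 = 177147/168070, a_6 = 531441/470596, a_7 = 14348907/11529602, a_8 = 129140163/92236816.
Write the denominator as Q(γ) = 1 + q1*γ + q2*γ^2 + q3*γ^3 + q4*γ^4 + q5*γ^5. Requiring Q*f - P = O(γ^9) with deg P <= 3 kills the coefficients of γ^4..γ^8 in Q*f:
  γ^4: a_4 + q1*a_3 + q2*a_2 + q3*a_1 + q4*a_0 = 0, i.e. 19683/19208 + (729/686)*q1 + (243/196)*q2 + (27/14)*q3 + (-1/7)*q4 = 0.
  γ^5: a_5 + q1*a_4 + q2*a_3 + q3*a_2 + q4*a_1 + q5*a_0 = 0, i.e. 177147/168070 + (19683/19208)*q1 + (729/686)*q2 + (243/196)*q3 + (27/14)*q4 + (-1/7)*q5 = 0.
  γ^6: a_6 + q1*a_5 + q2*a_4 + q3*a_3 + q4*a_2 + q5*a_1 = 0, i.e. 531441/470596 + (177147/168070)*q1 + (19683/19208)*q2 + (729/686)*q3 + (243/196)*q4 + (27/14)*q5 = 0.
  γ^7: a_7 + q1*a_6 + q2*a_5 + q3*a_4 + q4*a_3 + q5*a_2 = 0, i.e. 14348907/11529602 + (531441/470596)*q1 + (177147/168070)*q2 + (19683/19208)*q3 + (729/686)*q4 + (243/196)*q5 = 0.
  γ^8: a_8 + q1*a_7 + q2*a_6 + q3*a_5 + q4*a_4 + q5*a_3 = 0, i.e. 129140163/92236816 + (14348907/11529602)*q1 + (531441/470596)*q2 + (177147/168070)*q3 + (19683/19208)*q4 + (729/686)*q5 = 0.
Solving this linear system: q1 = -1143963/494368, q2 = 38044323/24224032, q3 = -90455049/339136448, q4 = -1869885/169568224, q5 = -31709313/23739551360.
The numerator is Q*f truncated at degree 3: P0 = a_0 = -1/7; P1 = a_1 + q1*a_0 = 7817931/3460576; P2 = a_2 + q1*a_1 + q2*a_0 = -1169091711/339136448; P3 = a_3 + q1*a_2 + q2*a_1 + q3*a_0 = 5986016559/4747910272.

The Pade approximant has numerator coefficients [-1/7, 7817931/3460576, -1169091711/339136448, 5986016559/4747910272]; denominator coefficients [1, -1143963/494368, 38044323/24224032, -90455049/339136448, -1869885/169568224, -31709313/23739551360].


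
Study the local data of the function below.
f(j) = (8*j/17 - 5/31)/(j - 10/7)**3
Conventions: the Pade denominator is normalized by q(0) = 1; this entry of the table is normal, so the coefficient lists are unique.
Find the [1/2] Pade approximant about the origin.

The Pade approximant has numerator coefficients [343/6200, -18378843119/117444058000]; denominator coefficients [1, -224084/111427, 8595139/5571350].

Taylor coefficients needed (expand at 0): a_0 = 343/6200, a_1 = -47677/1054000, a_2 = -929187/5270000, a_3 = -15008651/52700000.
Write the denominator as Q(j) = 1 + q1*j + q2*j^2. Requiring Q*f - P = O(j^4) with deg P <= 1 kills the coefficients of j^2..j^3 in Q*f:
  j^2: a_2 + q1*a_1 + q2*a_0 = 0, i.e. -929187/5270000 + (-47677/1054000)*q1 + (343/6200)*q2 = 0.
  j^3: a_3 + q1*a_2 + q2*a_1 = 0, i.e. -15008651/52700000 + (-929187/5270000)*q1 + (-47677/1054000)*q2 = 0.
Solving this linear system: q1 = -224084/111427, q2 = 8595139/5571350.
The numerator is Q*f truncated at degree 1: P0 = a_0 = 343/6200; P1 = a_1 + q1*a_0 = -18378843119/117444058000.


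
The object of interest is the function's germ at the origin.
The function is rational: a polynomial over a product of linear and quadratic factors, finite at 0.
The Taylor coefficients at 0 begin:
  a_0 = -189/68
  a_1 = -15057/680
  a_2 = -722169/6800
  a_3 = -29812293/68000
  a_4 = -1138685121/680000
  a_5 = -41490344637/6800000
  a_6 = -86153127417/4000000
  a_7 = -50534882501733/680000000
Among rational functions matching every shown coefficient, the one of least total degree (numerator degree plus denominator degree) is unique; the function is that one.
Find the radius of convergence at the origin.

The radius of convergence is 1/3.

No rational of total degree below 4 reproduces all 8 coefficients; solving the [1/3] Pade equations on them gives f(k) = (-7*k/3 - 35/34)/((k - 1/3)**2*(k + 10/3)), whose expansion matches every shown term.
Denominator factor (k - 1/3)^2: pole of order 2 at 1/3, modulus 1/3.
Denominator factor (k + 10/3): pole of order 1 at -10/3, modulus 10/3.
The radius of convergence is the smallest modulus among the singular points: 1/3.


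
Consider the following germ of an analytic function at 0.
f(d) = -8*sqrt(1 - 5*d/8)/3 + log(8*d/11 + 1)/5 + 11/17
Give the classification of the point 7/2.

The point is a regular point.

There is no denominator, hence no pole anywhere.
Branch term log(1 - d/(-11/8)): argument at 7/2 is 39/11, nonzero, so 7/2 is not its branch point (a point on a principal cut is still regular for the continued germ).
Branch term sqrt(1 - d/(8/5)): argument at 7/2 is -19/16, nonzero, so 7/2 is not its branch point (a point on a principal cut is still regular for the continued germ).
So the germ continues analytically to 7/2.


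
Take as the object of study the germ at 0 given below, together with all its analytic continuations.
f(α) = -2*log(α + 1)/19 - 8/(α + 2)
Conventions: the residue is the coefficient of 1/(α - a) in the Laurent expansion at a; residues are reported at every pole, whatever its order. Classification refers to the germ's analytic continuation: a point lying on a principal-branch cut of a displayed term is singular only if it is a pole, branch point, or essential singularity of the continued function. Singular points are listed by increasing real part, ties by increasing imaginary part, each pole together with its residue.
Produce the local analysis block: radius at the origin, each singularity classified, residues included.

Radius of convergence at 0: 1.
At -2: a pole of order 1; residue -8.
At -1: a logarithmic branch point.

Denominator factor (α + 2): pole of order 1 at -2, modulus 2.
Branch term (-2/19)*log(1 - α/(-1)): its argument vanishes at α = -1, a logarithmic branch point, modulus 1.
The radius of convergence is the smallest modulus among the singular points: 1.
The branch term is analytic at -2 and contributes nothing to the residue; only the rational part matters.
At the order-1 pole -2 set g(α) = (α - (-2))*(rational part) = -8.
Simple pole: residue = g(a) at a = -2, which is -8.
List the singular points by increasing real part (a conjugate pair: the negative imaginary part first).


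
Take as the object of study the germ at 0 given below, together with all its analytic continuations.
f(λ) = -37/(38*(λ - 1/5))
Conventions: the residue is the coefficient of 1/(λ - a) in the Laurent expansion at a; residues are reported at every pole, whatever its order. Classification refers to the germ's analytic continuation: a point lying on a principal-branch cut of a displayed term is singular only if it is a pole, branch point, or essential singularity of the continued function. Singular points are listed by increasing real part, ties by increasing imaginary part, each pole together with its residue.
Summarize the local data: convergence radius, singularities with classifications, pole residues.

Denominator factor (λ - 1/5): pole of order 1 at 1/5, modulus 1/5.
The radius of convergence is the smallest modulus among the singular points: 1/5.
At the order-1 pole 1/5 set g(λ) = (λ - (1/5))*f(λ) = -37/38.
Simple pole: residue = g(a) at a = 1/5, which is -37/38.

Radius of convergence at 0: 1/5.
At 1/5: a pole of order 1; residue -37/38.


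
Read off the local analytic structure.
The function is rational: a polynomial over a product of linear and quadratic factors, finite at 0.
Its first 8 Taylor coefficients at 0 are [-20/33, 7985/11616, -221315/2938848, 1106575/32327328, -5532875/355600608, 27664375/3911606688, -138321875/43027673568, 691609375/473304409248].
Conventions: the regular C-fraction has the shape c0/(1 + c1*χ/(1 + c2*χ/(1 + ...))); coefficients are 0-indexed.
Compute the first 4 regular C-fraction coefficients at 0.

The regular C-fraction coefficients are [-20/33, 1597/1408, -4817613/4701568, -2175614976/58985247701].

Taylor coefficients (read off): a_0 = -20/33, a_1 = 7985/11616, a_2 = -221315/2938848, a_3 = 1106575/32327328.
c0 = a_0 = -20/33. Peel one level at a time: if S = 1 + c*χ/S' with S'(0) = 1, then c is the χ-coefficient of S and S' = c*χ/(S - 1).
S_1 = c0/f = 1 + (1597/1408)*χ + (4817613/4145152)*χ^2 + ...; c1 = 1597/1408.
S_2 = c1*χ/(S_1 - 1) = 1 + (-4817613/4701568)*χ + (-50990976/1349166361)*χ^2 + ...; c2 = -4817613/4701568.
S_3 = c2*χ/(S_2 - 1) = 1 + (-2175614976/58985247701)*χ + ...; c3 = -2175614976/58985247701.


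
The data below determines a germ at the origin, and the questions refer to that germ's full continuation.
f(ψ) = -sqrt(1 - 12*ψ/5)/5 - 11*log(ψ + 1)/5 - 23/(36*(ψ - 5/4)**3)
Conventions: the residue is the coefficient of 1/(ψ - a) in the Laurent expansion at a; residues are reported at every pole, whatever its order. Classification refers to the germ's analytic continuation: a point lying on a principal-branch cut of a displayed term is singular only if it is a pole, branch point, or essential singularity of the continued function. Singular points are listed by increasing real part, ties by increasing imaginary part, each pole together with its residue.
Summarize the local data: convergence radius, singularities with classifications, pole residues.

Radius of convergence at 0: 5/12.
At -1: a logarithmic branch point.
At 5/12: an algebraic (square-root) branch point.
At 5/4: a pole of order 3; residue 0.

Denominator factor (ψ - 5/4)^3: pole of order 3 at 5/4, modulus 5/4.
Branch term (-11/5)*log(1 - ψ/(-1)): its argument vanishes at ψ = -1, a logarithmic branch point, modulus 1.
Branch term (-1/5)*sqrt(1 - ψ/(5/12)): its argument vanishes at ψ = 5/12, a square-root branch point, modulus 5/12.
The radius of convergence is the smallest modulus among the singular points: 5/12.
The branch terms are analytic at 5/4 and contribute nothing to the residue; only the rational part matters.
At the order-3 pole 5/4 set g(ψ) = (ψ - (5/4))^3*(rational part) = -23/36.
Order-3 pole: residue = g''(a)/2; g''(5/4) = 0, so the residue is 0.
List the singular points by increasing real part (a conjugate pair: the negative imaginary part first).


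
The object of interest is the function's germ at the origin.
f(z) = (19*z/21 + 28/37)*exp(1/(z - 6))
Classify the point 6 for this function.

The point is an essential singularity.

The exponent 1/(z - (6)) has a pole at 6, so exp(1/(z - (6))) takes every nonzero value near it: an essential singularity (not a pole of any order).


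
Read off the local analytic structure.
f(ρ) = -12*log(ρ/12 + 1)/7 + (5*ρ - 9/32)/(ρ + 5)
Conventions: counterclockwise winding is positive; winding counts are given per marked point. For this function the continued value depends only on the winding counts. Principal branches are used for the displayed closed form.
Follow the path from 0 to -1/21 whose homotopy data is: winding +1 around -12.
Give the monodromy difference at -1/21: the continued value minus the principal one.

The rational part is single-valued and drops out of the difference; each branch term changes only by its own monodromy.
(-12/7)*log(1 - ρ/(-12)): each positive loop around -12 adds 2*pi*i to the log, so winding +1 contributes (-12/7)*(1)*2*pi*i = -(24/7)*pi*i.
Summing the contributions at ρ = -1/21 gives -(24/7)*pi*i.

Continued minus principal equals -(24/7)*pi*i.


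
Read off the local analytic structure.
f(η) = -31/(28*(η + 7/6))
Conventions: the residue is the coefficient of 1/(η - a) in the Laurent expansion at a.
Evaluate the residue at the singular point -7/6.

At the order-1 pole -7/6 set g(η) = (η - (-7/6))*f(η) = -31/28.
Simple pole: residue = g(a) at a = -7/6, which is -31/28.

The residue is -31/28.


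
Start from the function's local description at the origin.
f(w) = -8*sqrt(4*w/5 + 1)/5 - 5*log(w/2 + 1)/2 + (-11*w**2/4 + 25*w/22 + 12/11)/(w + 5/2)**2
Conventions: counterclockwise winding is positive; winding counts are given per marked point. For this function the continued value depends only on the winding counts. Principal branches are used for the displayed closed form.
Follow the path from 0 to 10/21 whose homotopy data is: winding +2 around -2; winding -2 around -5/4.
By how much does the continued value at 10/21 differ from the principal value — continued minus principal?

Continued minus principal equals -(10)*pi*i.

The rational part is single-valued and drops out of the difference; each branch term changes only by its own monodromy.
(-5/2)*log(1 - w/(-2)): each positive loop around -2 adds 2*pi*i to the log, so winding +2 contributes (-5/2)*(2)*2*pi*i = -(10)*pi*i.
(-8/5)*sqrt(1 - w/(-5/4)): winding -2 is even, the square root returns to the same sheet, contribution 0.
Summing the contributions at w = 10/21 gives -(10)*pi*i.


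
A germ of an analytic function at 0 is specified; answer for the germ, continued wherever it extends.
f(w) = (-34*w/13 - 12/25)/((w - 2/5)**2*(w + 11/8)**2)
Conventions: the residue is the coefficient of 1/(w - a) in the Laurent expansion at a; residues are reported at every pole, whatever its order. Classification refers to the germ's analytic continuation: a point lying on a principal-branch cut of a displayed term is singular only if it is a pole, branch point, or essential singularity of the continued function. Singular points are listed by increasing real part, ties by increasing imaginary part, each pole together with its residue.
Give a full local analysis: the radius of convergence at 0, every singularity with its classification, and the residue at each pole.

Radius of convergence at 0: 2/5.
At -11/8: a pole of order 2; residue 101760/357911.
At 2/5: a pole of order 2; residue -101760/357911.

Denominator factor (w + 11/8)^2: pole of order 2 at -11/8, modulus 11/8.
Denominator factor (w - 2/5)^2: pole of order 2 at 2/5, modulus 2/5.
The radius of convergence is the smallest modulus among the singular points: 2/5.
At the order-2 pole -11/8 set g(w) = (w - (-11/8))^2*f(w) = (-34*w/13 - 12/25)/(w - 2/5)**2.
Order-2 pole: residue = g'(a); g'(-11/8) = 101760/357911, so the residue is 101760/357911.
At the order-2 pole 2/5 set g(w) = (w - (2/5))^2*f(w) = (-34*w/13 - 12/25)/(w + 11/8)**2.
Order-2 pole: residue = g'(a); g'(2/5) = -101760/357911, so the residue is -101760/357911.
List the singular points by increasing real part (a conjugate pair: the negative imaginary part first).


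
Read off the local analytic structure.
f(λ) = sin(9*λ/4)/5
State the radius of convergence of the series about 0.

The radius of convergence is infinite.

The factor -sin(9*λ/4) is entire and contributes no finite singular point.
The polynomial part has no poles.
No finite singular points: the Taylor series at 0 converges everywhere.


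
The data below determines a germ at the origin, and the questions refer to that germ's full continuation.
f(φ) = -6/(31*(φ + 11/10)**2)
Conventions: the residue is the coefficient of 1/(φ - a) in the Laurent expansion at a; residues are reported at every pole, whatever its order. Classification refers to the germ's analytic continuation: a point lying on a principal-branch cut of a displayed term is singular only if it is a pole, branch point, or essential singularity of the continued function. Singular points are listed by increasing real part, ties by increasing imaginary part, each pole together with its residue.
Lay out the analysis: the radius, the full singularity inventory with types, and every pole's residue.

Denominator factor (φ + 11/10)^2: pole of order 2 at -11/10, modulus 11/10.
The radius of convergence is the smallest modulus among the singular points: 11/10.
At the order-2 pole -11/10 set g(φ) = (φ - (-11/10))^2*f(φ) = -6/31.
Order-2 pole: residue = g'(a); g'(-11/10) = 0, so the residue is 0.

Radius of convergence at 0: 11/10.
At -11/10: a pole of order 2; residue 0.


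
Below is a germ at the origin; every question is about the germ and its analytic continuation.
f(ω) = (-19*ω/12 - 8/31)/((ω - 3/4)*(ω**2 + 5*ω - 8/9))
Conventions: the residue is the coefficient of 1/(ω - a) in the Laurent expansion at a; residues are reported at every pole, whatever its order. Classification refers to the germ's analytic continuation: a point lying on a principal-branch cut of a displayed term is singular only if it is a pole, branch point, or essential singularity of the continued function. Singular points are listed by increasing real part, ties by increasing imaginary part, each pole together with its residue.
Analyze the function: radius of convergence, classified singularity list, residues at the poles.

Radius of convergence at 0: -5/2 + (1/6)*sqrt(257).
At -5/2 - (1/6)*sqrt(257): a pole of order 1; residue 6453/30566 + (19355/7855462)*sqrt(257).
At -5/2 + (1/6)*sqrt(257): a pole of order 1; residue 6453/30566 - (19355/7855462)*sqrt(257).
At 3/4: a pole of order 1; residue -6453/15283.


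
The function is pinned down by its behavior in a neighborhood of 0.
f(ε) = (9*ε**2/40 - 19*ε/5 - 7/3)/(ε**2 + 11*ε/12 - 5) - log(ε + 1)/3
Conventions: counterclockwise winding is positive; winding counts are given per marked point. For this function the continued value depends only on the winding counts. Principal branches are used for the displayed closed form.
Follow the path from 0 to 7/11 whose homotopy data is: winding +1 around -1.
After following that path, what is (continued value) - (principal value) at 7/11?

The rational part is single-valued and drops out of the difference; each branch term changes only by its own monodromy.
(-1/3)*log(1 - ε/(-1)): each positive loop around -1 adds 2*pi*i to the log, so winding +1 contributes (-1/3)*(1)*2*pi*i = -(2/3)*pi*i.
Summing the contributions at ε = 7/11 gives -(2/3)*pi*i.

Continued minus principal equals -(2/3)*pi*i.


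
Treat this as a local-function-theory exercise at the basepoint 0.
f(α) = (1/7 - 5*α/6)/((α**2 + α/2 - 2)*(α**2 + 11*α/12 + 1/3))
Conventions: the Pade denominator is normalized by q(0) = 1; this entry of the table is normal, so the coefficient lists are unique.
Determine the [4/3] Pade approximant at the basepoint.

The Pade approximant has numerator coefficients [-3/14, 70131554861/49828930564, -12254715021/12457232641, 5399485668/12457232641, -3811401648/12457232641]; denominator coefficients [1, 6282892763/3559209326, 7983458651/28473674608, -41853839069/14236837304].


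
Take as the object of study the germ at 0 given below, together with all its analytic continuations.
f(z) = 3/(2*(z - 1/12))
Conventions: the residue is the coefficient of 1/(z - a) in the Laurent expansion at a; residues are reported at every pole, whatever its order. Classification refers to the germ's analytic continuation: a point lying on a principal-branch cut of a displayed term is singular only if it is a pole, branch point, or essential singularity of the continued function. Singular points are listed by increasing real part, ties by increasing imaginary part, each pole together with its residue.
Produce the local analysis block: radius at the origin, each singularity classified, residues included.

Denominator factor (z - 1/12): pole of order 1 at 1/12, modulus 1/12.
The radius of convergence is the smallest modulus among the singular points: 1/12.
At the order-1 pole 1/12 set g(z) = (z - (1/12))*f(z) = 3/2.
Simple pole: residue = g(a) at a = 1/12, which is 3/2.

Radius of convergence at 0: 1/12.
At 1/12: a pole of order 1; residue 3/2.


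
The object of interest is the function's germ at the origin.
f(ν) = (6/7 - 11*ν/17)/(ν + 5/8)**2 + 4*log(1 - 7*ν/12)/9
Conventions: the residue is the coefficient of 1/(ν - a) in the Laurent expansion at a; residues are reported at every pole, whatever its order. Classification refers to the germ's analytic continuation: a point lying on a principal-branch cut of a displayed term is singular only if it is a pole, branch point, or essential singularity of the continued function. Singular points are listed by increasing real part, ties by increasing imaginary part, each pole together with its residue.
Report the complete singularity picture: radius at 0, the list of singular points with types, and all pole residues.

Radius of convergence at 0: 5/8.
At -5/8: a pole of order 2; residue -11/17.
At 12/7: a logarithmic branch point.

Denominator factor (ν + 5/8)^2: pole of order 2 at -5/8, modulus 5/8.
Branch term (4/9)*log(1 - ν/(12/7)): its argument vanishes at ν = 12/7, a logarithmic branch point, modulus 12/7.
The radius of convergence is the smallest modulus among the singular points: 5/8.
The branch term is analytic at -5/8 and contributes nothing to the residue; only the rational part matters.
At the order-2 pole -5/8 set g(ν) = (ν - (-5/8))^2*(rational part) = 6/7 - 11*ν/17.
Order-2 pole: residue = g'(a); g'(-5/8) = -11/17, so the residue is -11/17.
List the singular points by increasing real part (a conjugate pair: the negative imaginary part first).


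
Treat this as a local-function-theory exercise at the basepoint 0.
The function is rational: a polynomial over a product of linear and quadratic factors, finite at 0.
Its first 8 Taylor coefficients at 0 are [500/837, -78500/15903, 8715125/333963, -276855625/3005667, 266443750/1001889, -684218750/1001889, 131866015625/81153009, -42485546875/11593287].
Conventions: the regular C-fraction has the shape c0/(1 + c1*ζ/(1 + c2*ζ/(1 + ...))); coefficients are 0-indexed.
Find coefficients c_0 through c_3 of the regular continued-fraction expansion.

The regular C-fraction coefficients are [500/837, 157/19, -745817/250572, 92085303157/29507503788].

Taylor coefficients (read off): a_0 = 500/837, a_1 = -78500/15903, a_2 = 8715125/333963, a_3 = -276855625/3005667.
c0 = a_0 = 500/837. Peel one level at a time: if S = 1 + c*ζ/S' with S'(0) = 1, then c is the ζ-coefficient of S and S' = c*ζ/(S - 1).
S_1 = c0/f = 1 + (157/19)*ζ + (745817/30324)*ζ^2 + ...; c1 = 157/19.
S_2 = c1*ζ/(S_1 - 1) = 1 + (-745817/250572)*ζ + (4846594903/521770032)*ζ^2 + ...; c2 = -745817/250572.
S_3 = c2*ζ/(S_2 - 1) = 1 + (92085303157/29507503788)*ζ + ...; c3 = 92085303157/29507503788.


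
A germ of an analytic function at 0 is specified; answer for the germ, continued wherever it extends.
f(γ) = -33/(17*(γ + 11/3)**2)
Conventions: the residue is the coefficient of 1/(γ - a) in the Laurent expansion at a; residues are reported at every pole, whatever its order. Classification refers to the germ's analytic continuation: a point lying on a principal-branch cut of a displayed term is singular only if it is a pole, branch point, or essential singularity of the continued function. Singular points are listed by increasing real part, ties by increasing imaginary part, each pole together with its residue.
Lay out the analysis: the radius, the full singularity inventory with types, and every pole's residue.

Radius of convergence at 0: 11/3.
At -11/3: a pole of order 2; residue 0.

Denominator factor (γ + 11/3)^2: pole of order 2 at -11/3, modulus 11/3.
The radius of convergence is the smallest modulus among the singular points: 11/3.
At the order-2 pole -11/3 set g(γ) = (γ - (-11/3))^2*f(γ) = -33/17.
Order-2 pole: residue = g'(a); g'(-11/3) = 0, so the residue is 0.


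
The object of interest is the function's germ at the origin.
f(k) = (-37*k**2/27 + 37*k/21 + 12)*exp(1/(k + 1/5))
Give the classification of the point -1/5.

The point is an essential singularity.

The exponent 1/(k - (-1/5)) has a pole at -1/5, so exp(1/(k - (-1/5))) takes every nonzero value near it: an essential singularity (not a pole of any order).


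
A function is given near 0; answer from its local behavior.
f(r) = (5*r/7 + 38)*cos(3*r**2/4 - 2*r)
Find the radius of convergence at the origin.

The radius of convergence is infinite.

The factor cos(3*r**2/4 - 2*r) is entire and contributes no finite singular point.
The polynomial part has no poles.
No finite singular points: the Taylor series at 0 converges everywhere.


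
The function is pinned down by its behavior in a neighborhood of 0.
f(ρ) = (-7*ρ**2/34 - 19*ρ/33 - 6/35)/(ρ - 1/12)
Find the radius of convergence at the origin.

The radius of convergence is 1/12.

Denominator factor (ρ - 1/12): pole of order 1 at 1/12, modulus 1/12.
The radius of convergence is the smallest modulus among the singular points: 1/12.


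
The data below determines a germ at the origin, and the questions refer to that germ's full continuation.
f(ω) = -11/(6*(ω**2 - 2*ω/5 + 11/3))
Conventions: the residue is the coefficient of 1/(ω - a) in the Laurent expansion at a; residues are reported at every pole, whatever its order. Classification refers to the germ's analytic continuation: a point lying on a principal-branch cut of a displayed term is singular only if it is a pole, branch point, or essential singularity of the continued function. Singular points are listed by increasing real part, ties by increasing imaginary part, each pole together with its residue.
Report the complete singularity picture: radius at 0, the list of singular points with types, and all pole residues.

Denominator factor (ω**2 - 2*ω/5 + 11/3): discriminant -1088/75, complex-conjugate roots (1/5) + ((4/15)*sqrt(51))*i and (1/5) - ((4/15)*sqrt(51))*i; poles of order 1, moduli (1/3)*sqrt(33) and (1/3)*sqrt(33).
The radius of convergence is the smallest modulus among the singular points: (1/3)*sqrt(33).
The factor ω**2 - 2*ω/5 + 11/3 splits as (ω - a)(ω - a') with a = (1/5) - ((4/15)*sqrt(51))*i, a' = (1/5) + ((4/15)*sqrt(51))*i. At the order-1 pole a set g(ω) = (ω - a)*f(ω) = [-11/6] / (ω - a').
Simple pole: residue = g(a) at a = (1/5) - ((4/15)*sqrt(51))*i, which is -((55/816)*sqrt(51))*i.
The factor ω**2 - 2*ω/5 + 11/3 splits as (ω - a)(ω - a') with a = (1/5) + ((4/15)*sqrt(51))*i, a' = (1/5) - ((4/15)*sqrt(51))*i. At the order-1 pole a set g(ω) = (ω - a)*f(ω) = [-11/6] / (ω - a').
Simple pole: residue = g(a) at a = (1/5) + ((4/15)*sqrt(51))*i, which is ((55/816)*sqrt(51))*i.
List the singular points by increasing real part (a conjugate pair: the negative imaginary part first).

Radius of convergence at 0: (1/3)*sqrt(33).
At (1/5) - ((4/15)*sqrt(51))*i: a pole of order 1; residue -((55/816)*sqrt(51))*i.
At (1/5) + ((4/15)*sqrt(51))*i: a pole of order 1; residue ((55/816)*sqrt(51))*i.


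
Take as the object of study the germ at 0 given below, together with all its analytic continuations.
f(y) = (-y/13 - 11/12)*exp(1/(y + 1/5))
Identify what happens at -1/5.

The exponent 1/(y - (-1/5)) has a pole at -1/5, so exp(1/(y - (-1/5))) takes every nonzero value near it: an essential singularity (not a pole of any order).

The point is an essential singularity.


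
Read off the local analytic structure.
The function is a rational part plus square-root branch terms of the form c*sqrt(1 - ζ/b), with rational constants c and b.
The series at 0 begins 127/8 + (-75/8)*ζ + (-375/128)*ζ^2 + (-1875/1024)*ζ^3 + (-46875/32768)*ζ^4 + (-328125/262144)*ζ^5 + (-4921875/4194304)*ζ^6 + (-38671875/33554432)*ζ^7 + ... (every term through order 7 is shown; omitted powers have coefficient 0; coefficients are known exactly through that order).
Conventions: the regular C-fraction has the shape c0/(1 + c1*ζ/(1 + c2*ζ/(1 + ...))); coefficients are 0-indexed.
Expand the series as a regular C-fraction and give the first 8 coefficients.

The regular C-fraction coefficients are [127/8, 75/127, -1835/2032, -635/5872, -3035/5872, -1835/9712, -4235/9712, -3035/13552].

Taylor coefficients (read off): a_0 = 127/8, a_1 = -75/8, a_2 = -375/128, a_3 = -1875/1024, a_4 = -46875/32768, a_5 = -328125/262144, a_6 = -4921875/4194304, a_7 = -38671875/33554432.
c0 = a_0 = 127/8. Peel one level at a time: if S = 1 + c*ζ/S' with S'(0) = 1, then c is the ζ-coefficient of S and S' = c*ζ/(S - 1).
S_1 = c0/f = 1 + (75/127)*ζ + (137625/258064)*ζ^2 + ...; c1 = 75/127.
S_2 = c1*ζ/(S_1 - 1) = 1 + (-1835/2032)*ζ + (-25/256)*ζ^2 + ...; c2 = -1835/2032.
S_3 = c2*ζ/(S_2 - 1) = 1 + (-635/5872)*ζ + (-1927225/34480384)*ζ^2 + ...; c3 = -635/5872.
S_4 = c3*ζ/(S_3 - 1) = 1 + (-3035/5872)*ζ + (-25/256)*ζ^2 + ...; c4 = -3035/5872.
S_5 = c4*ζ/(S_4 - 1) = 1 + (-1835/9712)*ζ + (-7771225/94322944)*ζ^2 + ...; c5 = -1835/9712.
S_6 = c5*ζ/(S_5 - 1) = 1 + (-4235/9712)*ζ + (-25/256)*ζ^2 + ...; c6 = -4235/9712.
S_7 = c6*ζ/(S_6 - 1) = 1 + (-3035/13552)*ζ + ...; c7 = -3035/13552.


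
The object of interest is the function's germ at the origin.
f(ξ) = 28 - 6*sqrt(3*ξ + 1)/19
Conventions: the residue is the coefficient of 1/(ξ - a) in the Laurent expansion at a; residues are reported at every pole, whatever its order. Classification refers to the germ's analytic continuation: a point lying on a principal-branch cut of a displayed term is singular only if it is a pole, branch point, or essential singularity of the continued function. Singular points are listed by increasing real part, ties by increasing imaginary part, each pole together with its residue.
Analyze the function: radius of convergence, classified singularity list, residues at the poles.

Branch term (-6/19)*sqrt(1 - ξ/(-1/3)): its argument vanishes at ξ = -1/3, a square-root branch point, modulus 1/3.
The radius of convergence is the smallest modulus among the singular points: 1/3.

Radius of convergence at 0: 1/3.
At -1/3: an algebraic (square-root) branch point.
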